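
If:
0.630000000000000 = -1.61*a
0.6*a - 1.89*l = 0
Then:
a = -0.39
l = -0.12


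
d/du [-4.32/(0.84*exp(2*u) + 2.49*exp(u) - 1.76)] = (7.2576*exp(u) + 10.7568)*exp(u)/(0.84*exp(2*u) + 2.49*exp(u) - 1.76)^2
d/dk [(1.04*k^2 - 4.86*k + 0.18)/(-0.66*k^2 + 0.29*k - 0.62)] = (-2.906*k^2 - 1.052*k + 2.961)/(0.4356*k^4 - 0.3828*k^3 + 0.9025*k^2 - 0.3596*k + 0.3844)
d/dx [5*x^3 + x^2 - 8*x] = 15*x^2 + 2*x - 8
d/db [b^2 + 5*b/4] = 2*b + 5/4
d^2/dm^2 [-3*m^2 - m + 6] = -6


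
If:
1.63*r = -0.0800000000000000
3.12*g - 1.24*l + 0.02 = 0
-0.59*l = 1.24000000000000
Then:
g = -0.84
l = -2.10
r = -0.05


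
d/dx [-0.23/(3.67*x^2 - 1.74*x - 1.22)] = (1.6882*x - 0.4002)/(-3.67*x^2 + 1.74*x + 1.22)^2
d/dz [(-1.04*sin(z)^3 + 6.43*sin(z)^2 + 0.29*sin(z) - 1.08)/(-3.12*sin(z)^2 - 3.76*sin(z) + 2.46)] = (3.2448*sin(z)^4 + 7.8208*sin(z)^3 - 30.9472*sin(z)^2 + 24.8964*sin(z) - 3.3474)*cos(z)/(9.7344*sin(z)^4 + 23.4624*sin(z)^3 - 1.2128*sin(z)^2 - 18.4992*sin(z) + 6.0516)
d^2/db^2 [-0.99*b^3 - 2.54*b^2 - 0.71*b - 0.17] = -5.94*b - 5.08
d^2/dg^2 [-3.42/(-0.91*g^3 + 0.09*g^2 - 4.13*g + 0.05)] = ((0.6156 - 18.6732*g)*(0.91*g^3 - 0.09*g^2 + 4.13*g - 0.05) + 3.42*(2.73*g^2 - 0.18*g + 4.13)*(5.46*g^2 - 0.36*g + 8.26))/(0.91*g^3 - 0.09*g^2 + 4.13*g - 0.05)^3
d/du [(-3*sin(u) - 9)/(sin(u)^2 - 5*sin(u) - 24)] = 3*cos(u)/(sin(u) - 8)^2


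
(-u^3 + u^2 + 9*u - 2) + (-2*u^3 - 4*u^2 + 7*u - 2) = -3*u^3 - 3*u^2 + 16*u - 4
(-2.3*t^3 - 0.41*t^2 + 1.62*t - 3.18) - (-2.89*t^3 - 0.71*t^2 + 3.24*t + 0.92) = 0.59*t^3 + 0.3*t^2 - 1.62*t - 4.1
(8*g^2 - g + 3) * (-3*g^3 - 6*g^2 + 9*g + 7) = -24*g^5 - 45*g^4 + 69*g^3 + 29*g^2 + 20*g + 21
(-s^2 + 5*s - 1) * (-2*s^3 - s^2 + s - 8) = 2*s^5 - 9*s^4 - 4*s^3 + 14*s^2 - 41*s + 8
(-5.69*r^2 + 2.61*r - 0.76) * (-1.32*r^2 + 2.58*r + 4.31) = 7.5108*r^4 - 18.1254*r^3 - 16.7869*r^2 + 9.2883*r - 3.2756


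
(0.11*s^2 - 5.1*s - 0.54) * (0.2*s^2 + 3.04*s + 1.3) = 0.022*s^4 - 0.6856*s^3 - 15.469*s^2 - 8.2716*s - 0.702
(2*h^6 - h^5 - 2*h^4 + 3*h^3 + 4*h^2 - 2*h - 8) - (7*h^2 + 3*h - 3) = 2*h^6 - h^5 - 2*h^4 + 3*h^3 - 3*h^2 - 5*h - 5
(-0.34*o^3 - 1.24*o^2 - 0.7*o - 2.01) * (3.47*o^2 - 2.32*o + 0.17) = -1.1798*o^5 - 3.514*o^4 + 0.39*o^3 - 5.5615*o^2 + 4.5442*o - 0.3417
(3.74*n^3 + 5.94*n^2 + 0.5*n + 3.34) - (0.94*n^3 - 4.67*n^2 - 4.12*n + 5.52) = 2.8*n^3 + 10.61*n^2 + 4.62*n - 2.18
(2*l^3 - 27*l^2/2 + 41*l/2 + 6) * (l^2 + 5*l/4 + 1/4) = 2*l^5 - 11*l^4 + 33*l^3/8 + 113*l^2/4 + 101*l/8 + 3/2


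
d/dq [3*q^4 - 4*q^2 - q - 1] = 12*q^3 - 8*q - 1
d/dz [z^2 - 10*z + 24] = 2*z - 10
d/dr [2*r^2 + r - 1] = 4*r + 1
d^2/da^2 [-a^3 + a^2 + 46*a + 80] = 2 - 6*a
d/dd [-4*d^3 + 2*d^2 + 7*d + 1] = -12*d^2 + 4*d + 7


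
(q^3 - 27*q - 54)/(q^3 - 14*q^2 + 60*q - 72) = (q^2 + 6*q + 9)/(q^2 - 8*q + 12)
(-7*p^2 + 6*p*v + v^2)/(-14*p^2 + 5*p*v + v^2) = (p - v)/(2*p - v)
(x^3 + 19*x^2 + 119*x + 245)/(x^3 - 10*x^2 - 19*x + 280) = (x^2 + 14*x + 49)/(x^2 - 15*x + 56)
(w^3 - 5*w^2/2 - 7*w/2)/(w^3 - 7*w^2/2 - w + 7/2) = w/(w - 1)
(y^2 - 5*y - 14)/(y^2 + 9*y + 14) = (y - 7)/(y + 7)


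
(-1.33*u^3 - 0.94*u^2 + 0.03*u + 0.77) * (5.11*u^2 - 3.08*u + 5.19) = -6.7963*u^5 - 0.707*u^4 - 3.8542*u^3 - 1.0363*u^2 - 2.2159*u + 3.9963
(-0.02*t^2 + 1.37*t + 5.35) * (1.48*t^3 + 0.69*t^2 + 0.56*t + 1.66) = -0.0296*t^5 + 2.0138*t^4 + 8.8521*t^3 + 4.4255*t^2 + 5.2702*t + 8.881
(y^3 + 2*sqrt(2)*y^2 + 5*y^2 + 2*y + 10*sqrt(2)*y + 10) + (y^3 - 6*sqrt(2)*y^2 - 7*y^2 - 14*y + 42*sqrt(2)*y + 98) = 2*y^3 - 4*sqrt(2)*y^2 - 2*y^2 - 12*y + 52*sqrt(2)*y + 108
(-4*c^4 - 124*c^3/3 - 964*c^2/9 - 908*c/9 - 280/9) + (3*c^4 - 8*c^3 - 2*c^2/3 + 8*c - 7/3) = -c^4 - 148*c^3/3 - 970*c^2/9 - 836*c/9 - 301/9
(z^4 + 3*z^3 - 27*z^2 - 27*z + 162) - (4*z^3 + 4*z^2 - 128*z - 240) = z^4 - z^3 - 31*z^2 + 101*z + 402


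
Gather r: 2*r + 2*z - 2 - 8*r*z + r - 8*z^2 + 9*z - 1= r*(3 - 8*z) - 8*z^2 + 11*z - 3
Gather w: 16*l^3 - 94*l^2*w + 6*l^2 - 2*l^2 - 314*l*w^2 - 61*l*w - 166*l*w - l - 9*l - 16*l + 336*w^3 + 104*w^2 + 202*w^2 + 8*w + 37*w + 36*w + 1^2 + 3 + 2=16*l^3 + 4*l^2 - 26*l + 336*w^3 + w^2*(306 - 314*l) + w*(-94*l^2 - 227*l + 81) + 6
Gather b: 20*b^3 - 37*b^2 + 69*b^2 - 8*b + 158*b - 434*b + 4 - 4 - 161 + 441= 20*b^3 + 32*b^2 - 284*b + 280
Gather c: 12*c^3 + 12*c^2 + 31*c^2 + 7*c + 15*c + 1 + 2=12*c^3 + 43*c^2 + 22*c + 3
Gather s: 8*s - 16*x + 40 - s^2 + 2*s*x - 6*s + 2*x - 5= -s^2 + s*(2*x + 2) - 14*x + 35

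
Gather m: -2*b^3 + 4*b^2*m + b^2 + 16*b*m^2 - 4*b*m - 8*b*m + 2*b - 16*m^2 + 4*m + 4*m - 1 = -2*b^3 + b^2 + 2*b + m^2*(16*b - 16) + m*(4*b^2 - 12*b + 8) - 1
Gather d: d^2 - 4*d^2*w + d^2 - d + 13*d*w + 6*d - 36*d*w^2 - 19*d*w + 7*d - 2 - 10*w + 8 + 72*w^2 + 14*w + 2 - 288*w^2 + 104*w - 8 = d^2*(2 - 4*w) + d*(-36*w^2 - 6*w + 12) - 216*w^2 + 108*w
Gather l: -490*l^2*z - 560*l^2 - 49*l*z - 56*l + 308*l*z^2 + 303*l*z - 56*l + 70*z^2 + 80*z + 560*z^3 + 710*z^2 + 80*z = l^2*(-490*z - 560) + l*(308*z^2 + 254*z - 112) + 560*z^3 + 780*z^2 + 160*z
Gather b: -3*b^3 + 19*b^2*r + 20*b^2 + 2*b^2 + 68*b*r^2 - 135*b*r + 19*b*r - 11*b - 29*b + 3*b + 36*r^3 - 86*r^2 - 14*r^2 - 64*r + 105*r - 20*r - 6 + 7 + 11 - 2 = -3*b^3 + b^2*(19*r + 22) + b*(68*r^2 - 116*r - 37) + 36*r^3 - 100*r^2 + 21*r + 10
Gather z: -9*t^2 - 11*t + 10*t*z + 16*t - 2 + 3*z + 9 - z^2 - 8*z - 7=-9*t^2 + 5*t - z^2 + z*(10*t - 5)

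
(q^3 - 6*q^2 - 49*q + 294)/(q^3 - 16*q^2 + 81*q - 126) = (q + 7)/(q - 3)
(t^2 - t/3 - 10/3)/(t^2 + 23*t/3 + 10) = (t - 2)/(t + 6)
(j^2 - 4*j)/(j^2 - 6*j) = (j - 4)/(j - 6)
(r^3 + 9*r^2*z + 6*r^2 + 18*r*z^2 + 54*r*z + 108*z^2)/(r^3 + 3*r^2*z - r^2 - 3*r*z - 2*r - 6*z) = (r^2 + 6*r*z + 6*r + 36*z)/(r^2 - r - 2)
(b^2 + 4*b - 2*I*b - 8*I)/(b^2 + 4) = (b + 4)/(b + 2*I)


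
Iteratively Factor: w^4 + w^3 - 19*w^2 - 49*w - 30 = (w - 5)*(w^3 + 6*w^2 + 11*w + 6) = (w - 5)*(w + 3)*(w^2 + 3*w + 2) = (w - 5)*(w + 1)*(w + 3)*(w + 2)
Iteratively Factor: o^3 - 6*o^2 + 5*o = (o - 5)*(o^2 - o) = o*(o - 5)*(o - 1)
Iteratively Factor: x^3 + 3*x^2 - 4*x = (x + 4)*(x^2 - x) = (x - 1)*(x + 4)*(x)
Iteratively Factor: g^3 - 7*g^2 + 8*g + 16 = (g - 4)*(g^2 - 3*g - 4) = (g - 4)*(g + 1)*(g - 4)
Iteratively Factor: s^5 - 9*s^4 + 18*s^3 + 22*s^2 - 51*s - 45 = (s - 3)*(s^4 - 6*s^3 + 22*s + 15) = (s - 5)*(s - 3)*(s^3 - s^2 - 5*s - 3) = (s - 5)*(s - 3)^2*(s^2 + 2*s + 1) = (s - 5)*(s - 3)^2*(s + 1)*(s + 1)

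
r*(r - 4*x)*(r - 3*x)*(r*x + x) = r^4*x - 7*r^3*x^2 + r^3*x + 12*r^2*x^3 - 7*r^2*x^2 + 12*r*x^3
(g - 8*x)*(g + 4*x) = g^2 - 4*g*x - 32*x^2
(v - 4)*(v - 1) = v^2 - 5*v + 4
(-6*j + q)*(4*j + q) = -24*j^2 - 2*j*q + q^2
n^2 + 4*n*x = n*(n + 4*x)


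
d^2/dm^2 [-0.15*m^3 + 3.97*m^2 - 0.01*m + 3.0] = 7.94 - 0.9*m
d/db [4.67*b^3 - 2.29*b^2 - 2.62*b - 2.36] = 14.01*b^2 - 4.58*b - 2.62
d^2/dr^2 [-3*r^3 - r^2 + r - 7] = -18*r - 2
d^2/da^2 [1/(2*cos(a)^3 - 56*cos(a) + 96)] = ((3*cos(a)^2 - 28)^2*sin(a)^2 + (9*cos(a)^2 - 34)*(cos(a)^3 - 28*cos(a) + 48)*cos(a)/2)/(cos(a)^3 - 28*cos(a) + 48)^3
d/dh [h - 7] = 1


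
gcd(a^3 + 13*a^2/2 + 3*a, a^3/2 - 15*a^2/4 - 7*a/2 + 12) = 1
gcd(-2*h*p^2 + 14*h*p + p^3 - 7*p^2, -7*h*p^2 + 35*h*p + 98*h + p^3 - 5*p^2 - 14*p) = p - 7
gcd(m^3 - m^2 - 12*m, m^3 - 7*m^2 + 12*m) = m^2 - 4*m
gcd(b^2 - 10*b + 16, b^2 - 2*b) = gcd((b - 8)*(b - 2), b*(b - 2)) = b - 2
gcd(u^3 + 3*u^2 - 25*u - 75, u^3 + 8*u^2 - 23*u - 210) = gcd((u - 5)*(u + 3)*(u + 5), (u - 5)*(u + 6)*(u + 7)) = u - 5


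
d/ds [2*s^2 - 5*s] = 4*s - 5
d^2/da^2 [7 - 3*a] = 0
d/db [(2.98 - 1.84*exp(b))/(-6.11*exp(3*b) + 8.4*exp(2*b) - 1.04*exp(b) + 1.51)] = (-22.4848*exp(3*b) + 70.0794*exp(2*b) - 50.064*exp(b) + 0.3208)*exp(b)/(37.3321*exp(6*b) - 102.648*exp(5*b) + 83.2688*exp(4*b) - 35.9242*exp(3*b) + 26.4496*exp(2*b) - 3.1408*exp(b) + 2.2801)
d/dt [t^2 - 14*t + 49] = 2*t - 14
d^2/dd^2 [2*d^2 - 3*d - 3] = 4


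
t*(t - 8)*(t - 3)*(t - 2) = t^4 - 13*t^3 + 46*t^2 - 48*t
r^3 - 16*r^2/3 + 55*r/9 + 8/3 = (r - 3)*(r - 8/3)*(r + 1/3)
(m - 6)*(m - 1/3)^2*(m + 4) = m^4 - 8*m^3/3 - 203*m^2/9 + 142*m/9 - 8/3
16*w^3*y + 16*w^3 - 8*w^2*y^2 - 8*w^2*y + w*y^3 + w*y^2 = (-4*w + y)^2*(w*y + w)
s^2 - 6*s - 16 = (s - 8)*(s + 2)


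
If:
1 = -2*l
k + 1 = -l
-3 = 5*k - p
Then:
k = -1/2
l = -1/2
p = 1/2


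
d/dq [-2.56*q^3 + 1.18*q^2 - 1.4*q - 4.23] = -7.68*q^2 + 2.36*q - 1.4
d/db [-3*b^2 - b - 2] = -6*b - 1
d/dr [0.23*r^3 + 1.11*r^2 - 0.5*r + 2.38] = 0.69*r^2 + 2.22*r - 0.5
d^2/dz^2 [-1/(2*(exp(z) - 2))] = (-exp(z) - 2)*exp(z)/(2*(exp(z) - 2)^3)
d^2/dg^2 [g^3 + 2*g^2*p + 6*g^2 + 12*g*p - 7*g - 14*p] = 6*g + 4*p + 12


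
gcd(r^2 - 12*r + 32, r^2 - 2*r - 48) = r - 8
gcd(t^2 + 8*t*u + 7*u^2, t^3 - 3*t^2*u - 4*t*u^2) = t + u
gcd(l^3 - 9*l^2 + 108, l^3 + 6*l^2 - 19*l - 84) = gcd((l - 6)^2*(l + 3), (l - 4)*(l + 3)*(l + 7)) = l + 3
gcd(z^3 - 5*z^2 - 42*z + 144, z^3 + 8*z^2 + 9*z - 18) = z + 6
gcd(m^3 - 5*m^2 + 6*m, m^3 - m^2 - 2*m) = m^2 - 2*m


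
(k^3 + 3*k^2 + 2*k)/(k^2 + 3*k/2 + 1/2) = 2*k*(k + 2)/(2*k + 1)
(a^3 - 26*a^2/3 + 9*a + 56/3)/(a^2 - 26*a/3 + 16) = (a^2 - 6*a - 7)/(a - 6)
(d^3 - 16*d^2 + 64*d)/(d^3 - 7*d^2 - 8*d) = (d - 8)/(d + 1)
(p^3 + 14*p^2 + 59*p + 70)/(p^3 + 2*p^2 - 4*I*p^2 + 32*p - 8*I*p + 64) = (p^2 + 12*p + 35)/(p^2 - 4*I*p + 32)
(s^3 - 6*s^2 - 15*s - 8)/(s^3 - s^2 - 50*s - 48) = (s + 1)/(s + 6)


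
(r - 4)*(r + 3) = r^2 - r - 12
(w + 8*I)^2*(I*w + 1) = I*w^3 - 15*w^2 - 48*I*w - 64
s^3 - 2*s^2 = s^2*(s - 2)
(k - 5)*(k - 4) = k^2 - 9*k + 20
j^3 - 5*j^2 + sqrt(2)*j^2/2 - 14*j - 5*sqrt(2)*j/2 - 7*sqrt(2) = (j - 7)*(j + 2)*(j + sqrt(2)/2)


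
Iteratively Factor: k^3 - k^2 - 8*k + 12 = (k - 2)*(k^2 + k - 6) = (k - 2)*(k + 3)*(k - 2)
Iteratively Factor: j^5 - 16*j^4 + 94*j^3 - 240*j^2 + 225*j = (j - 5)*(j^4 - 11*j^3 + 39*j^2 - 45*j) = (j - 5)*(j - 3)*(j^3 - 8*j^2 + 15*j) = (j - 5)*(j - 3)^2*(j^2 - 5*j) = j*(j - 5)*(j - 3)^2*(j - 5)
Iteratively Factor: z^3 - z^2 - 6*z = (z + 2)*(z^2 - 3*z) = z*(z + 2)*(z - 3)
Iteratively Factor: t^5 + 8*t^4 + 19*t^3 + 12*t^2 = (t + 3)*(t^4 + 5*t^3 + 4*t^2) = t*(t + 3)*(t^3 + 5*t^2 + 4*t) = t^2*(t + 3)*(t^2 + 5*t + 4) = t^2*(t + 3)*(t + 4)*(t + 1)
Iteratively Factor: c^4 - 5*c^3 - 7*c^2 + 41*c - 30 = (c - 2)*(c^3 - 3*c^2 - 13*c + 15) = (c - 2)*(c - 1)*(c^2 - 2*c - 15) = (c - 5)*(c - 2)*(c - 1)*(c + 3)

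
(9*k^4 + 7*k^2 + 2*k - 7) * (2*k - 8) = 18*k^5 - 72*k^4 + 14*k^3 - 52*k^2 - 30*k + 56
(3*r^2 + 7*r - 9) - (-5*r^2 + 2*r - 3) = 8*r^2 + 5*r - 6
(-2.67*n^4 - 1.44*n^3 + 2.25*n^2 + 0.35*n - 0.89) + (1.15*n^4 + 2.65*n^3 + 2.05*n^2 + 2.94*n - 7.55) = -1.52*n^4 + 1.21*n^3 + 4.3*n^2 + 3.29*n - 8.44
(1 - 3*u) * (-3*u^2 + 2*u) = 9*u^3 - 9*u^2 + 2*u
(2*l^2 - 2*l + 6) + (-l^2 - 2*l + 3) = l^2 - 4*l + 9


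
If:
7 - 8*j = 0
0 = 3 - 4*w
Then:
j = 7/8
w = 3/4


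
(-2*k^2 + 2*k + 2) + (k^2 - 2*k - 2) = -k^2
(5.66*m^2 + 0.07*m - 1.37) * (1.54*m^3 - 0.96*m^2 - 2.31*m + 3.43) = 8.7164*m^5 - 5.3258*m^4 - 15.2516*m^3 + 20.5673*m^2 + 3.4048*m - 4.6991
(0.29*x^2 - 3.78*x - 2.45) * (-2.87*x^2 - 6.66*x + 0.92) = -0.8323*x^4 + 8.9172*x^3 + 32.4731*x^2 + 12.8394*x - 2.254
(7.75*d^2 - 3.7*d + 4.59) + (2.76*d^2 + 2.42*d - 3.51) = 10.51*d^2 - 1.28*d + 1.08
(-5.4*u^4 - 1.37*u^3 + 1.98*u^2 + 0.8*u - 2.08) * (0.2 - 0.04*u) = 0.216*u^5 - 1.0252*u^4 - 0.3532*u^3 + 0.364*u^2 + 0.2432*u - 0.416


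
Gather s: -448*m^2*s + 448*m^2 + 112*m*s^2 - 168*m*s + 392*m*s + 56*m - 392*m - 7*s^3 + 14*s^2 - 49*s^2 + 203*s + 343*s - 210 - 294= 448*m^2 - 336*m - 7*s^3 + s^2*(112*m - 35) + s*(-448*m^2 + 224*m + 546) - 504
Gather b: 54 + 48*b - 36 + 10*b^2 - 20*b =10*b^2 + 28*b + 18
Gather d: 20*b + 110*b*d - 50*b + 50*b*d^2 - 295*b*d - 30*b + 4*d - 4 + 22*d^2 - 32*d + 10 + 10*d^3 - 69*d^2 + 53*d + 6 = -60*b + 10*d^3 + d^2*(50*b - 47) + d*(25 - 185*b) + 12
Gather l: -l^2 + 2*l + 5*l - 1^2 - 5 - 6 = -l^2 + 7*l - 12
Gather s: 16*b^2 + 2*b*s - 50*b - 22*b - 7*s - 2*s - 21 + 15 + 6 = 16*b^2 - 72*b + s*(2*b - 9)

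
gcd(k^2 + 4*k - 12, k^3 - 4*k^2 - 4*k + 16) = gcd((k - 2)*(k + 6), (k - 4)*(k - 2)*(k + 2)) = k - 2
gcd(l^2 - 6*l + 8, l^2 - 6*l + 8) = l^2 - 6*l + 8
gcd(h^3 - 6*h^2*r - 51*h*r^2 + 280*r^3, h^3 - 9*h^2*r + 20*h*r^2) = -h + 5*r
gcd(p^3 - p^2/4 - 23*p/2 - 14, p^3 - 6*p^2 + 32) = p^2 - 2*p - 8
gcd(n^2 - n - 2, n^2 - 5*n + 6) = n - 2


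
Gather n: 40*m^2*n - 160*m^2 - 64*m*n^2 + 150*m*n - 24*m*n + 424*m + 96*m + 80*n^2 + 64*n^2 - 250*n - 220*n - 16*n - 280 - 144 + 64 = -160*m^2 + 520*m + n^2*(144 - 64*m) + n*(40*m^2 + 126*m - 486) - 360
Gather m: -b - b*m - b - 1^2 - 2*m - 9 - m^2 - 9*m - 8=-2*b - m^2 + m*(-b - 11) - 18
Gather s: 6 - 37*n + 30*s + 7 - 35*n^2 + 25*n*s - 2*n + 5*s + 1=-35*n^2 - 39*n + s*(25*n + 35) + 14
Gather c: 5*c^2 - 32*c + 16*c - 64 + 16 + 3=5*c^2 - 16*c - 45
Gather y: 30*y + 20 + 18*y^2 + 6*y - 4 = 18*y^2 + 36*y + 16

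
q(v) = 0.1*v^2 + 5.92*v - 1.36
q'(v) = 0.2*v + 5.92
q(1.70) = 8.99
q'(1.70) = 6.26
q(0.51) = 1.69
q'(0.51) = 6.02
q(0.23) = 0.01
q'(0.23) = 5.97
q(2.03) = 11.07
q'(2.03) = 6.33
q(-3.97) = -23.29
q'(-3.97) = 5.13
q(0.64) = 2.47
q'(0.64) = 6.05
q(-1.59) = -10.52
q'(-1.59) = 5.60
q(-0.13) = -2.13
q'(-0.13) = 5.89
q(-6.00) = -33.28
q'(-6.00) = 4.72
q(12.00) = 84.08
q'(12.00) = 8.32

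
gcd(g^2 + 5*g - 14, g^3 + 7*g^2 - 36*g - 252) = g + 7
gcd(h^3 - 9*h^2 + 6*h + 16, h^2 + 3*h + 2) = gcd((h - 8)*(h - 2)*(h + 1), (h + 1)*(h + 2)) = h + 1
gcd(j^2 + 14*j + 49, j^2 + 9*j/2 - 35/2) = j + 7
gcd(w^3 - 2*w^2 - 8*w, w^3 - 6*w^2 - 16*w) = w^2 + 2*w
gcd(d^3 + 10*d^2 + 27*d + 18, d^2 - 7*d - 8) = d + 1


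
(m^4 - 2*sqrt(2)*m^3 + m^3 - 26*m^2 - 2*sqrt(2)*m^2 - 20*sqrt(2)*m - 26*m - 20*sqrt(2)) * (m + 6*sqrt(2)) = m^5 + m^4 + 4*sqrt(2)*m^4 - 50*m^3 + 4*sqrt(2)*m^3 - 176*sqrt(2)*m^2 - 50*m^2 - 176*sqrt(2)*m - 240*m - 240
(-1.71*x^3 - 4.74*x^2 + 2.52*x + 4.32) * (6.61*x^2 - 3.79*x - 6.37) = -11.3031*x^5 - 24.8505*x^4 + 45.5145*x^3 + 49.1982*x^2 - 32.4252*x - 27.5184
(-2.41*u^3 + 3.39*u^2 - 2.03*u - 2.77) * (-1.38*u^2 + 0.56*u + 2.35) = 3.3258*u^5 - 6.0278*u^4 - 0.963700000000001*u^3 + 10.6523*u^2 - 6.3217*u - 6.5095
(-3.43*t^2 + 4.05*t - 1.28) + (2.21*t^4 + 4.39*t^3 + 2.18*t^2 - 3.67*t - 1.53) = 2.21*t^4 + 4.39*t^3 - 1.25*t^2 + 0.38*t - 2.81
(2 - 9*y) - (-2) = 4 - 9*y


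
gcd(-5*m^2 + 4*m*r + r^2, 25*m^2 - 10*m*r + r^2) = 1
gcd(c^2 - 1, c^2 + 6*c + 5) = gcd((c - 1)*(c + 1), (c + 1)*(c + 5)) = c + 1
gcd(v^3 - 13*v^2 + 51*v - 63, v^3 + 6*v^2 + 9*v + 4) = 1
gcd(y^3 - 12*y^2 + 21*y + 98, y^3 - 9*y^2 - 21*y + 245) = y^2 - 14*y + 49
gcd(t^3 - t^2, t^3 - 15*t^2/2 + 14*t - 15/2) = t - 1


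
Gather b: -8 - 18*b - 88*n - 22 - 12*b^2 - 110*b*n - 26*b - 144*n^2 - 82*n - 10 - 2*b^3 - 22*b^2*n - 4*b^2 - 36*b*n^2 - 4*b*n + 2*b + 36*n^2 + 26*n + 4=-2*b^3 + b^2*(-22*n - 16) + b*(-36*n^2 - 114*n - 42) - 108*n^2 - 144*n - 36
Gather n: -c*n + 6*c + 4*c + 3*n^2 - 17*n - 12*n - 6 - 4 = 10*c + 3*n^2 + n*(-c - 29) - 10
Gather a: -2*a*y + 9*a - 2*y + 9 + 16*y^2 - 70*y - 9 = a*(9 - 2*y) + 16*y^2 - 72*y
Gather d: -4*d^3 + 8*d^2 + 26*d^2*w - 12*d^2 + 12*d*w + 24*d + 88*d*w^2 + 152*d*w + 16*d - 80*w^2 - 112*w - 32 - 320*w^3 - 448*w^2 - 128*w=-4*d^3 + d^2*(26*w - 4) + d*(88*w^2 + 164*w + 40) - 320*w^3 - 528*w^2 - 240*w - 32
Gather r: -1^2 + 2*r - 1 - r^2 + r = -r^2 + 3*r - 2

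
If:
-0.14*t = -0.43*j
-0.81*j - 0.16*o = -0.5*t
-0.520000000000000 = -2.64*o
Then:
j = 0.04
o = 0.20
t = 0.13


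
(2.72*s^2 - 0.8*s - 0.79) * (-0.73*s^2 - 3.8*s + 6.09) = -1.9856*s^4 - 9.752*s^3 + 20.1815*s^2 - 1.87*s - 4.8111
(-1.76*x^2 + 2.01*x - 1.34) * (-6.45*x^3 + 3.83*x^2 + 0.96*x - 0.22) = 11.352*x^5 - 19.7053*x^4 + 14.6517*x^3 - 2.8154*x^2 - 1.7286*x + 0.2948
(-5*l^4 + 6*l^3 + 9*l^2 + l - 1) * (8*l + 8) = -40*l^5 + 8*l^4 + 120*l^3 + 80*l^2 - 8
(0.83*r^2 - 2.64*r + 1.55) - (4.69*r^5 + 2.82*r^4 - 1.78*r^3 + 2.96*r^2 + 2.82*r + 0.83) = -4.69*r^5 - 2.82*r^4 + 1.78*r^3 - 2.13*r^2 - 5.46*r + 0.72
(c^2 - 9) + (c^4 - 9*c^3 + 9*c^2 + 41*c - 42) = c^4 - 9*c^3 + 10*c^2 + 41*c - 51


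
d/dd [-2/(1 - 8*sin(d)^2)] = -16*sin(2*d)/(4*cos(2*d) - 3)^2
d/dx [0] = 0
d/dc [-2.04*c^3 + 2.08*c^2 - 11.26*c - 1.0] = -6.12*c^2 + 4.16*c - 11.26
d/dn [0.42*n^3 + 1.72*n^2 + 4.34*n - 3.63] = 1.26*n^2 + 3.44*n + 4.34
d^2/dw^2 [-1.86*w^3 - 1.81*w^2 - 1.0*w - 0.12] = -11.16*w - 3.62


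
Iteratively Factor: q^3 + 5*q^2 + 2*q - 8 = (q + 4)*(q^2 + q - 2) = (q + 2)*(q + 4)*(q - 1)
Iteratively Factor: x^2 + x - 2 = (x - 1)*(x + 2)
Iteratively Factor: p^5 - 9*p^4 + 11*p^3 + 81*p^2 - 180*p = (p)*(p^4 - 9*p^3 + 11*p^2 + 81*p - 180) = p*(p - 5)*(p^3 - 4*p^2 - 9*p + 36) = p*(p - 5)*(p + 3)*(p^2 - 7*p + 12) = p*(p - 5)*(p - 3)*(p + 3)*(p - 4)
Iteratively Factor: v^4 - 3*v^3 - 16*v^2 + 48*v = (v - 4)*(v^3 + v^2 - 12*v) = (v - 4)*(v - 3)*(v^2 + 4*v) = (v - 4)*(v - 3)*(v + 4)*(v)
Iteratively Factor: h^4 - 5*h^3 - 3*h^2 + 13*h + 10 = (h + 1)*(h^3 - 6*h^2 + 3*h + 10) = (h - 5)*(h + 1)*(h^2 - h - 2) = (h - 5)*(h + 1)^2*(h - 2)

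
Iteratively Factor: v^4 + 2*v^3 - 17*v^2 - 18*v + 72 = (v + 4)*(v^3 - 2*v^2 - 9*v + 18) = (v - 3)*(v + 4)*(v^2 + v - 6) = (v - 3)*(v - 2)*(v + 4)*(v + 3)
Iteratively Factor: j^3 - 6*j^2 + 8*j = (j - 4)*(j^2 - 2*j) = j*(j - 4)*(j - 2)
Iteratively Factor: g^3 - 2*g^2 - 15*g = (g - 5)*(g^2 + 3*g) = (g - 5)*(g + 3)*(g)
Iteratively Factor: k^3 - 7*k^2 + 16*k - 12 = (k - 2)*(k^2 - 5*k + 6) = (k - 3)*(k - 2)*(k - 2)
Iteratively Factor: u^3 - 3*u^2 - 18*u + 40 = (u - 2)*(u^2 - u - 20) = (u - 2)*(u + 4)*(u - 5)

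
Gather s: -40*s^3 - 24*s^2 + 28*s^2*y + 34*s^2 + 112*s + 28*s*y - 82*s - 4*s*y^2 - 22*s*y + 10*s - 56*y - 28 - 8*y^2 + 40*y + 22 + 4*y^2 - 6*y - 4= -40*s^3 + s^2*(28*y + 10) + s*(-4*y^2 + 6*y + 40) - 4*y^2 - 22*y - 10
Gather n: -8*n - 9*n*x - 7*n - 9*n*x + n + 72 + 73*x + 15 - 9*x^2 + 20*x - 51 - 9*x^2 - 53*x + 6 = n*(-18*x - 14) - 18*x^2 + 40*x + 42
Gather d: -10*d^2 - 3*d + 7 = -10*d^2 - 3*d + 7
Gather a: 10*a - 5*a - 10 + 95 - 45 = 5*a + 40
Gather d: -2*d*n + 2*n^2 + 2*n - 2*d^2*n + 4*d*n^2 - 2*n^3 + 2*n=-2*d^2*n + d*(4*n^2 - 2*n) - 2*n^3 + 2*n^2 + 4*n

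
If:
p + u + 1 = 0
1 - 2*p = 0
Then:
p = 1/2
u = -3/2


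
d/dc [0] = 0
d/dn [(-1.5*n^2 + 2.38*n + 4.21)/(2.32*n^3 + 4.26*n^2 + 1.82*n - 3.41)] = (3.48*n^4 - 11.0432*n^3 - 42.1704*n^2 - 25.6392*n - 15.778)/(5.3824*n^6 + 19.7664*n^5 + 26.5924*n^4 - 0.316000000000001*n^3 - 25.7408*n^2 - 12.4124*n + 11.6281)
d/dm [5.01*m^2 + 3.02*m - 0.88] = 10.02*m + 3.02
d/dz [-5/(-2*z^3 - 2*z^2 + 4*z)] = 5*(-3*z^2 - 2*z + 2)/(2*z^2*(z^2 + z - 2)^2)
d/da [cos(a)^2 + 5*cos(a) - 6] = -(2*cos(a) + 5)*sin(a)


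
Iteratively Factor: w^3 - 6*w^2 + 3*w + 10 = (w - 2)*(w^2 - 4*w - 5) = (w - 5)*(w - 2)*(w + 1)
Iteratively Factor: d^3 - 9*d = (d)*(d^2 - 9) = d*(d + 3)*(d - 3)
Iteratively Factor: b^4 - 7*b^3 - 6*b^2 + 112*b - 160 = (b - 4)*(b^3 - 3*b^2 - 18*b + 40) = (b - 4)*(b - 2)*(b^2 - b - 20) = (b - 5)*(b - 4)*(b - 2)*(b + 4)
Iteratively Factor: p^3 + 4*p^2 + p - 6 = (p + 3)*(p^2 + p - 2) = (p - 1)*(p + 3)*(p + 2)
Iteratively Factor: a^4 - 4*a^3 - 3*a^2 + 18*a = (a - 3)*(a^3 - a^2 - 6*a) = (a - 3)^2*(a^2 + 2*a) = (a - 3)^2*(a + 2)*(a)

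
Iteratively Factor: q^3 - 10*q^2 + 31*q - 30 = (q - 3)*(q^2 - 7*q + 10) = (q - 3)*(q - 2)*(q - 5)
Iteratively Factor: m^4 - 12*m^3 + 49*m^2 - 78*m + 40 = (m - 4)*(m^3 - 8*m^2 + 17*m - 10) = (m - 4)*(m - 1)*(m^2 - 7*m + 10) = (m - 5)*(m - 4)*(m - 1)*(m - 2)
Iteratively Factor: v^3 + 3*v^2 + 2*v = (v + 1)*(v^2 + 2*v) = v*(v + 1)*(v + 2)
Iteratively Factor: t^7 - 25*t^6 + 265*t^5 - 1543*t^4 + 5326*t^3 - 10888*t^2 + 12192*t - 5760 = (t - 4)*(t^6 - 21*t^5 + 181*t^4 - 819*t^3 + 2050*t^2 - 2688*t + 1440) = (t - 4)*(t - 2)*(t^5 - 19*t^4 + 143*t^3 - 533*t^2 + 984*t - 720) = (t - 4)*(t - 3)*(t - 2)*(t^4 - 16*t^3 + 95*t^2 - 248*t + 240) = (t - 4)^2*(t - 3)*(t - 2)*(t^3 - 12*t^2 + 47*t - 60) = (t - 4)^3*(t - 3)*(t - 2)*(t^2 - 8*t + 15) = (t - 5)*(t - 4)^3*(t - 3)*(t - 2)*(t - 3)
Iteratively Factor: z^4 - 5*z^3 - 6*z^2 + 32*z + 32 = (z + 2)*(z^3 - 7*z^2 + 8*z + 16) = (z - 4)*(z + 2)*(z^2 - 3*z - 4) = (z - 4)^2*(z + 2)*(z + 1)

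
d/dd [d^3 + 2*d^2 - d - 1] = 3*d^2 + 4*d - 1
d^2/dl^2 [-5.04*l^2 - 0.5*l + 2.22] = -10.0800000000000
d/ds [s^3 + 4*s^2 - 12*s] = 3*s^2 + 8*s - 12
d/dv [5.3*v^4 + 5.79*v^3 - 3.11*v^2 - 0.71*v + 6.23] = 21.2*v^3 + 17.37*v^2 - 6.22*v - 0.71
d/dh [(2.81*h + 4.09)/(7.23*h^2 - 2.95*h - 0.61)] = (-20.3163*h^2 - 59.1414*h + 10.3514)/(52.2729*h^4 - 42.657*h^3 - 0.1181*h^2 + 3.599*h + 0.3721)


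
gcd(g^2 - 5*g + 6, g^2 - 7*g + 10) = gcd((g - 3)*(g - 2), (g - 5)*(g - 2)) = g - 2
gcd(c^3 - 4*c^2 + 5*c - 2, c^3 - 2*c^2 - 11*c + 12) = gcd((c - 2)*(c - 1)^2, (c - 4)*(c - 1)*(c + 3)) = c - 1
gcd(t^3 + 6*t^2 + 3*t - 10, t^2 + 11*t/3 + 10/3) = t + 2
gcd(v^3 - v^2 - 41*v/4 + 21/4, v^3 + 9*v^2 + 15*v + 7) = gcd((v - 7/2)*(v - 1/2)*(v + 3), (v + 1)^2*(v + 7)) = 1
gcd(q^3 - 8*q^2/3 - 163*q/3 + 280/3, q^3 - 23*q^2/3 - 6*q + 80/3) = q^2 - 29*q/3 + 40/3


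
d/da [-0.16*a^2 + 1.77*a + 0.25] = 1.77 - 0.32*a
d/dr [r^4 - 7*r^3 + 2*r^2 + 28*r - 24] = 4*r^3 - 21*r^2 + 4*r + 28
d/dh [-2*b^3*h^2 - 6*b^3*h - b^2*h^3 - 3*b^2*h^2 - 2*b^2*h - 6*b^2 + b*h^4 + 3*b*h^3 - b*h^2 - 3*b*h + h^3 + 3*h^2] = -4*b^3*h - 6*b^3 - 3*b^2*h^2 - 6*b^2*h - 2*b^2 + 4*b*h^3 + 9*b*h^2 - 2*b*h - 3*b + 3*h^2 + 6*h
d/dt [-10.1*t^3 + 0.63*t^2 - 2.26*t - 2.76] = -30.3*t^2 + 1.26*t - 2.26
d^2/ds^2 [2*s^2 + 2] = 4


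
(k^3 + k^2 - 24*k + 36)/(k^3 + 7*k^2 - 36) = (k - 3)/(k + 3)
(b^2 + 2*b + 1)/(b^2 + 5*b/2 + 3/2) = 2*(b + 1)/(2*b + 3)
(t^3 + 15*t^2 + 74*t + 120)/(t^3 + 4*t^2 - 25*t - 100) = (t + 6)/(t - 5)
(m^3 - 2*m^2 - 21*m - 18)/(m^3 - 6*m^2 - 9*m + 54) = (m + 1)/(m - 3)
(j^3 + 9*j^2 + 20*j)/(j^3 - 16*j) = (j + 5)/(j - 4)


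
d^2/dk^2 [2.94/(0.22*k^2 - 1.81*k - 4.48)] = (0.284592*k^2 - 2.341416*k - 2.94*(0.44*k - 1.81)*(0.88*k - 3.62) - 5.795328)/(-0.22*k^2 + 1.81*k + 4.48)^3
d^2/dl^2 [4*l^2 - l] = 8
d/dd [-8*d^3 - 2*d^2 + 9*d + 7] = -24*d^2 - 4*d + 9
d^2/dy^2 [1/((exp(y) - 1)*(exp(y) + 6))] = (4*exp(3*y) + 15*exp(2*y) + 49*exp(y) + 30)*exp(y)/(exp(6*y) + 15*exp(5*y) + 57*exp(4*y) - 55*exp(3*y) - 342*exp(2*y) + 540*exp(y) - 216)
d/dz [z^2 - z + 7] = 2*z - 1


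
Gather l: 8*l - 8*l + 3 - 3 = 0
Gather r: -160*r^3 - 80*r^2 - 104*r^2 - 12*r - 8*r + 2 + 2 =-160*r^3 - 184*r^2 - 20*r + 4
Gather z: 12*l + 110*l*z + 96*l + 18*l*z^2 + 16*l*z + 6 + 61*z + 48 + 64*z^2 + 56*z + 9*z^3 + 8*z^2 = 108*l + 9*z^3 + z^2*(18*l + 72) + z*(126*l + 117) + 54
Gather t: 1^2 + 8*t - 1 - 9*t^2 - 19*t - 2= -9*t^2 - 11*t - 2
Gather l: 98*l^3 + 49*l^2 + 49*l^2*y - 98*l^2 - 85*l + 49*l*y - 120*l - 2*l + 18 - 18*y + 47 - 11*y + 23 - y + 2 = 98*l^3 + l^2*(49*y - 49) + l*(49*y - 207) - 30*y + 90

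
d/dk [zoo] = 0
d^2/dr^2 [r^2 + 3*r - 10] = 2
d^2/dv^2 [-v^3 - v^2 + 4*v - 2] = -6*v - 2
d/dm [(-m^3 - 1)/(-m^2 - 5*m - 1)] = (3*m^2*(m^2 + 5*m + 1) - (2*m + 5)*(m^3 + 1))/(m^2 + 5*m + 1)^2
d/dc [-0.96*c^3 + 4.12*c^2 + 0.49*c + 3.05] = -2.88*c^2 + 8.24*c + 0.49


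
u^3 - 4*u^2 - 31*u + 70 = (u - 7)*(u - 2)*(u + 5)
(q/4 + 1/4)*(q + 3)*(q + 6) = q^3/4 + 5*q^2/2 + 27*q/4 + 9/2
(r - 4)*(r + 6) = r^2 + 2*r - 24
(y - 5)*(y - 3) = y^2 - 8*y + 15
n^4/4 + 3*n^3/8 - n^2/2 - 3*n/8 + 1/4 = (n/4 + 1/2)*(n - 1)*(n - 1/2)*(n + 1)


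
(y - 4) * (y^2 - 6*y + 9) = y^3 - 10*y^2 + 33*y - 36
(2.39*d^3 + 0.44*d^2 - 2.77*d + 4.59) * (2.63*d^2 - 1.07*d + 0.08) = 6.2857*d^5 - 1.4001*d^4 - 7.5647*d^3 + 15.0708*d^2 - 5.1329*d + 0.3672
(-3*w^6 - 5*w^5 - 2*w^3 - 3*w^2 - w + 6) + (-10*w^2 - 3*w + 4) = -3*w^6 - 5*w^5 - 2*w^3 - 13*w^2 - 4*w + 10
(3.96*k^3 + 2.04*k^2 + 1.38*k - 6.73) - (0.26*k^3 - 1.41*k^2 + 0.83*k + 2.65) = 3.7*k^3 + 3.45*k^2 + 0.55*k - 9.38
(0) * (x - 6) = 0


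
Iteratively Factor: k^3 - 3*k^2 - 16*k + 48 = (k - 3)*(k^2 - 16) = (k - 4)*(k - 3)*(k + 4)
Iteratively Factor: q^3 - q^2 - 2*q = (q + 1)*(q^2 - 2*q) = (q - 2)*(q + 1)*(q)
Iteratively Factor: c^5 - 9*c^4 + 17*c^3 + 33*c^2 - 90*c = (c + 2)*(c^4 - 11*c^3 + 39*c^2 - 45*c) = (c - 5)*(c + 2)*(c^3 - 6*c^2 + 9*c) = c*(c - 5)*(c + 2)*(c^2 - 6*c + 9) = c*(c - 5)*(c - 3)*(c + 2)*(c - 3)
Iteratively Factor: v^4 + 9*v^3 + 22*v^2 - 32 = (v + 4)*(v^3 + 5*v^2 + 2*v - 8) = (v - 1)*(v + 4)*(v^2 + 6*v + 8) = (v - 1)*(v + 2)*(v + 4)*(v + 4)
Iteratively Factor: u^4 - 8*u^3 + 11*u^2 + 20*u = (u - 4)*(u^3 - 4*u^2 - 5*u) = (u - 5)*(u - 4)*(u^2 + u) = (u - 5)*(u - 4)*(u + 1)*(u)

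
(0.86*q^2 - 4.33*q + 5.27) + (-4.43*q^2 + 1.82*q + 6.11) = -3.57*q^2 - 2.51*q + 11.38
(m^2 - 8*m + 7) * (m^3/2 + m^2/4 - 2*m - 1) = m^5/2 - 15*m^4/4 - m^3/2 + 67*m^2/4 - 6*m - 7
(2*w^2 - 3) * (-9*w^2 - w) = -18*w^4 - 2*w^3 + 27*w^2 + 3*w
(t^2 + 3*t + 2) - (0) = t^2 + 3*t + 2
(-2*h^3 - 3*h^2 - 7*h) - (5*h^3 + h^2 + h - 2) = -7*h^3 - 4*h^2 - 8*h + 2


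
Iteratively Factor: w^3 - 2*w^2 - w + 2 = (w - 2)*(w^2 - 1) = (w - 2)*(w - 1)*(w + 1)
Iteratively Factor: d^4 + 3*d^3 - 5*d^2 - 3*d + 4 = (d - 1)*(d^3 + 4*d^2 - d - 4) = (d - 1)*(d + 1)*(d^2 + 3*d - 4) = (d - 1)^2*(d + 1)*(d + 4)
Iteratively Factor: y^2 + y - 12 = (y - 3)*(y + 4)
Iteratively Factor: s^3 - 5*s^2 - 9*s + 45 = (s - 3)*(s^2 - 2*s - 15) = (s - 3)*(s + 3)*(s - 5)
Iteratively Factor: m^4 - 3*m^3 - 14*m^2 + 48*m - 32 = (m - 4)*(m^3 + m^2 - 10*m + 8) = (m - 4)*(m - 2)*(m^2 + 3*m - 4) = (m - 4)*(m - 2)*(m + 4)*(m - 1)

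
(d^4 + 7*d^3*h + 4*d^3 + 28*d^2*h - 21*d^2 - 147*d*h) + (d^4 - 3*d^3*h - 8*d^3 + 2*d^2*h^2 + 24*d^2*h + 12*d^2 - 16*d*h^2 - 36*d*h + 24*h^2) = 2*d^4 + 4*d^3*h - 4*d^3 + 2*d^2*h^2 + 52*d^2*h - 9*d^2 - 16*d*h^2 - 183*d*h + 24*h^2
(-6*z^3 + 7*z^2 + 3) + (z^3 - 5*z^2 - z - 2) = -5*z^3 + 2*z^2 - z + 1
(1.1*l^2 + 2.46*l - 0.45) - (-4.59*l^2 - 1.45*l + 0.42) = 5.69*l^2 + 3.91*l - 0.87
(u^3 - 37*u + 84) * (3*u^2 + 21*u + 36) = 3*u^5 + 21*u^4 - 75*u^3 - 525*u^2 + 432*u + 3024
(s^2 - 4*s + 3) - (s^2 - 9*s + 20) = 5*s - 17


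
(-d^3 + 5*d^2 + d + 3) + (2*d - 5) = -d^3 + 5*d^2 + 3*d - 2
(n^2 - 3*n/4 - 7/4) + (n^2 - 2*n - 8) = 2*n^2 - 11*n/4 - 39/4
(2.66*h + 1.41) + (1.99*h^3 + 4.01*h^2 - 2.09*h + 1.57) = 1.99*h^3 + 4.01*h^2 + 0.57*h + 2.98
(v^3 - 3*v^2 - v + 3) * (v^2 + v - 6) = v^5 - 2*v^4 - 10*v^3 + 20*v^2 + 9*v - 18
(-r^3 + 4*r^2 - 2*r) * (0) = 0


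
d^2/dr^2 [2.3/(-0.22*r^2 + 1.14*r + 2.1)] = (-0.22264*r^2 + 1.15368*r + 2.3*(0.44*r - 1.14)*(0.88*r - 2.28) + 2.1252)/(-0.22*r^2 + 1.14*r + 2.1)^3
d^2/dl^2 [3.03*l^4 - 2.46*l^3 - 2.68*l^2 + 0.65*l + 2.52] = 36.36*l^2 - 14.76*l - 5.36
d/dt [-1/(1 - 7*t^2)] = -14*t/(7*t^2 - 1)^2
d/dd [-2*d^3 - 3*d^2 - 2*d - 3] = -6*d^2 - 6*d - 2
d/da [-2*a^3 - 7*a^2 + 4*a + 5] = -6*a^2 - 14*a + 4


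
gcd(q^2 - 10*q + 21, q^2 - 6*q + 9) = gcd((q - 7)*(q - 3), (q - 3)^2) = q - 3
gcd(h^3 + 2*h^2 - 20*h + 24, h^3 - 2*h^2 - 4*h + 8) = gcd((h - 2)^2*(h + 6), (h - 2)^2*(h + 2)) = h^2 - 4*h + 4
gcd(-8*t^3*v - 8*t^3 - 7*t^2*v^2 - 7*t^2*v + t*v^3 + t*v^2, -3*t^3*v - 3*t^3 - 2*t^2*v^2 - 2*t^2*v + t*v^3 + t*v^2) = t^2*v + t^2 + t*v^2 + t*v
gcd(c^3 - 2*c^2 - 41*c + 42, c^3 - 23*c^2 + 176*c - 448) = c - 7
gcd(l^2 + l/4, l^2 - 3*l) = l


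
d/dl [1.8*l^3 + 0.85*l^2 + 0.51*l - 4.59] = 5.4*l^2 + 1.7*l + 0.51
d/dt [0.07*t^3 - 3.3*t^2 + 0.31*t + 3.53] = 0.21*t^2 - 6.6*t + 0.31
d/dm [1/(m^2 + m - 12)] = (-2*m - 1)/(m^2 + m - 12)^2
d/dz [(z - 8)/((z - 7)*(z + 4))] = (-z^2 + 16*z - 52)/(z^4 - 6*z^3 - 47*z^2 + 168*z + 784)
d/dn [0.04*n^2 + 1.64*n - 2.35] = 0.08*n + 1.64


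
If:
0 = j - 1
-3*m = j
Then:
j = 1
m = -1/3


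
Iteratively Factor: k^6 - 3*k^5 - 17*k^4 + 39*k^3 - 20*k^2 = (k + 4)*(k^5 - 7*k^4 + 11*k^3 - 5*k^2) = (k - 5)*(k + 4)*(k^4 - 2*k^3 + k^2) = k*(k - 5)*(k + 4)*(k^3 - 2*k^2 + k) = k*(k - 5)*(k - 1)*(k + 4)*(k^2 - k) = k^2*(k - 5)*(k - 1)*(k + 4)*(k - 1)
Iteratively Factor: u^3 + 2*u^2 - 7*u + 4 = (u - 1)*(u^2 + 3*u - 4) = (u - 1)*(u + 4)*(u - 1)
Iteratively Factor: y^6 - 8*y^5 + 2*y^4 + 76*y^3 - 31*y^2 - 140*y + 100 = (y - 5)*(y^5 - 3*y^4 - 13*y^3 + 11*y^2 + 24*y - 20) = (y - 5)*(y - 1)*(y^4 - 2*y^3 - 15*y^2 - 4*y + 20) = (y - 5)*(y - 1)*(y + 2)*(y^3 - 4*y^2 - 7*y + 10) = (y - 5)^2*(y - 1)*(y + 2)*(y^2 + y - 2) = (y - 5)^2*(y - 1)^2*(y + 2)*(y + 2)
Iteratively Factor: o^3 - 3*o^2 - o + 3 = (o - 1)*(o^2 - 2*o - 3) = (o - 3)*(o - 1)*(o + 1)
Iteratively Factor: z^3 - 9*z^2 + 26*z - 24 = (z - 4)*(z^2 - 5*z + 6) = (z - 4)*(z - 3)*(z - 2)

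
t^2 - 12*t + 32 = (t - 8)*(t - 4)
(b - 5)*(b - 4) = b^2 - 9*b + 20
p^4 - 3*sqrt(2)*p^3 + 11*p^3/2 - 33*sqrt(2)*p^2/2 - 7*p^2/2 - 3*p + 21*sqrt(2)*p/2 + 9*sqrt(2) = (p - 1)*(p + 1/2)*(p + 6)*(p - 3*sqrt(2))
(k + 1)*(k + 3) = k^2 + 4*k + 3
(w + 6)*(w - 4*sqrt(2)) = w^2 - 4*sqrt(2)*w + 6*w - 24*sqrt(2)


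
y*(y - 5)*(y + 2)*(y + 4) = y^4 + y^3 - 22*y^2 - 40*y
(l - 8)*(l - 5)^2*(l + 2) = l^4 - 16*l^3 + 69*l^2 + 10*l - 400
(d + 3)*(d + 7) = d^2 + 10*d + 21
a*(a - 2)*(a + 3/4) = a^3 - 5*a^2/4 - 3*a/2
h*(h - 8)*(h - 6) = h^3 - 14*h^2 + 48*h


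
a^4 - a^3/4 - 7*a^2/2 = a^2*(a - 2)*(a + 7/4)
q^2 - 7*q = q*(q - 7)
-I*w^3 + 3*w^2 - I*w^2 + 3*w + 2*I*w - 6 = (w + 2)*(w + 3*I)*(-I*w + I)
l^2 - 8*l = l*(l - 8)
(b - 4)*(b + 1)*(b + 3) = b^3 - 13*b - 12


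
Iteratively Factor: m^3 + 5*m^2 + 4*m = (m + 1)*(m^2 + 4*m) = m*(m + 1)*(m + 4)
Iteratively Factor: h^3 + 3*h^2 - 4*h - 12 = (h + 2)*(h^2 + h - 6) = (h + 2)*(h + 3)*(h - 2)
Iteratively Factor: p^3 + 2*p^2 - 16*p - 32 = (p + 2)*(p^2 - 16) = (p + 2)*(p + 4)*(p - 4)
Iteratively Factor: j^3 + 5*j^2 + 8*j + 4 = (j + 2)*(j^2 + 3*j + 2) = (j + 2)^2*(j + 1)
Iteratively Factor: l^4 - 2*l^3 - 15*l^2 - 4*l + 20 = (l + 2)*(l^3 - 4*l^2 - 7*l + 10) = (l - 5)*(l + 2)*(l^2 + l - 2) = (l - 5)*(l - 1)*(l + 2)*(l + 2)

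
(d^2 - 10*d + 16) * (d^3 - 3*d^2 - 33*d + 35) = d^5 - 13*d^4 + 13*d^3 + 317*d^2 - 878*d + 560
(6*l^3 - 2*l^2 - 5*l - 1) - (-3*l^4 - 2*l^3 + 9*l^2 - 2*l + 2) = 3*l^4 + 8*l^3 - 11*l^2 - 3*l - 3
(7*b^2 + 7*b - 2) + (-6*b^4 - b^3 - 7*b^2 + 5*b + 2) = -6*b^4 - b^3 + 12*b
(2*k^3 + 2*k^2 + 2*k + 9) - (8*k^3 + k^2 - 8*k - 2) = -6*k^3 + k^2 + 10*k + 11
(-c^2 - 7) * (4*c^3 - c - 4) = -4*c^5 - 27*c^3 + 4*c^2 + 7*c + 28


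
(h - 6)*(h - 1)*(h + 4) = h^3 - 3*h^2 - 22*h + 24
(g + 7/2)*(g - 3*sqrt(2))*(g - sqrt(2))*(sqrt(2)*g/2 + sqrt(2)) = sqrt(2)*g^4/2 - 4*g^3 + 11*sqrt(2)*g^3/4 - 22*g^2 + 13*sqrt(2)*g^2/2 - 28*g + 33*sqrt(2)*g/2 + 21*sqrt(2)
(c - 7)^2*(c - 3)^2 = c^4 - 20*c^3 + 142*c^2 - 420*c + 441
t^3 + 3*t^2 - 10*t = t*(t - 2)*(t + 5)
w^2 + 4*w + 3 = (w + 1)*(w + 3)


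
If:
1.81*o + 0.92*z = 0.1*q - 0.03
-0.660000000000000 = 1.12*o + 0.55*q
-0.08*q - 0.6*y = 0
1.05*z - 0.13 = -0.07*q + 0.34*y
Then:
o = -0.17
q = -0.85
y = 0.11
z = 0.22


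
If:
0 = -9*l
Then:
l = 0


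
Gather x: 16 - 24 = -8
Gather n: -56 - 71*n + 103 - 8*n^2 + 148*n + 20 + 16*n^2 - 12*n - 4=8*n^2 + 65*n + 63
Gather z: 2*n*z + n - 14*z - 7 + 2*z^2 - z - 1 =n + 2*z^2 + z*(2*n - 15) - 8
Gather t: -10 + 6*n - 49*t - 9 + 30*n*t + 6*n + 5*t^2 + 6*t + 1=12*n + 5*t^2 + t*(30*n - 43) - 18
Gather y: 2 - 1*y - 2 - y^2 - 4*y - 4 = -y^2 - 5*y - 4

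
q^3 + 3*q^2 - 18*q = q*(q - 3)*(q + 6)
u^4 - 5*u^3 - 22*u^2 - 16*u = u*(u - 8)*(u + 1)*(u + 2)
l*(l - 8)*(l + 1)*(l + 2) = l^4 - 5*l^3 - 22*l^2 - 16*l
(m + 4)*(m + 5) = m^2 + 9*m + 20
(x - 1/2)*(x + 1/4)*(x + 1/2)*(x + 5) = x^4 + 21*x^3/4 + x^2 - 21*x/16 - 5/16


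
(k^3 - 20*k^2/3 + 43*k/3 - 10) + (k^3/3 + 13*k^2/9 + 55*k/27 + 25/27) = 4*k^3/3 - 47*k^2/9 + 442*k/27 - 245/27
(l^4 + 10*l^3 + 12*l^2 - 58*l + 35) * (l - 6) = l^5 + 4*l^4 - 48*l^3 - 130*l^2 + 383*l - 210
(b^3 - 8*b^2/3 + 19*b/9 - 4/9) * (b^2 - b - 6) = b^5 - 11*b^4/3 - 11*b^3/9 + 121*b^2/9 - 110*b/9 + 8/3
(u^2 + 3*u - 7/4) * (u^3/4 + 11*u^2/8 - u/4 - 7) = u^5/4 + 17*u^4/8 + 55*u^3/16 - 325*u^2/32 - 329*u/16 + 49/4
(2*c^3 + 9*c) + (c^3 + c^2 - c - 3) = 3*c^3 + c^2 + 8*c - 3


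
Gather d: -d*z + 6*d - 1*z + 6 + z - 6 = d*(6 - z)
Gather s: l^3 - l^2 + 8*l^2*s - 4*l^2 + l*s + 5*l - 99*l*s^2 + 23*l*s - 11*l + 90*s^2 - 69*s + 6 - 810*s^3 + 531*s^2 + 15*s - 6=l^3 - 5*l^2 - 6*l - 810*s^3 + s^2*(621 - 99*l) + s*(8*l^2 + 24*l - 54)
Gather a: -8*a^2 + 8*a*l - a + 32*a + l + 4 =-8*a^2 + a*(8*l + 31) + l + 4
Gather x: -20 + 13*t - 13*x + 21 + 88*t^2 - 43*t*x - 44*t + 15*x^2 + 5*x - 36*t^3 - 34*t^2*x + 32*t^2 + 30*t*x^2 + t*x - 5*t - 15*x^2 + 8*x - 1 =-36*t^3 + 120*t^2 + 30*t*x^2 - 36*t + x*(-34*t^2 - 42*t)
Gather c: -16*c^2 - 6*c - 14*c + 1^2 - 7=-16*c^2 - 20*c - 6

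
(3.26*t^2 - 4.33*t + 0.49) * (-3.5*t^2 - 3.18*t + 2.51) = -11.41*t^4 + 4.7882*t^3 + 20.237*t^2 - 12.4265*t + 1.2299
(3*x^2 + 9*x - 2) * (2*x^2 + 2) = 6*x^4 + 18*x^3 + 2*x^2 + 18*x - 4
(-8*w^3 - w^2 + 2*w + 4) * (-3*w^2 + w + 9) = 24*w^5 - 5*w^4 - 79*w^3 - 19*w^2 + 22*w + 36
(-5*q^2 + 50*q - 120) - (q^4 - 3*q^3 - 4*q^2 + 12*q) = -q^4 + 3*q^3 - q^2 + 38*q - 120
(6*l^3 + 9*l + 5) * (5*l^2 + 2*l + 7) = 30*l^5 + 12*l^4 + 87*l^3 + 43*l^2 + 73*l + 35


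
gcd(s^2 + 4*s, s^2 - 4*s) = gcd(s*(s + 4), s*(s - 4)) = s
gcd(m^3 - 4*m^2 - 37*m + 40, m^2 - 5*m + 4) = m - 1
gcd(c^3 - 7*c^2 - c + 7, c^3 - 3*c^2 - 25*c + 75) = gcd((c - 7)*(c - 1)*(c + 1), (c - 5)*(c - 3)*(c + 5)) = 1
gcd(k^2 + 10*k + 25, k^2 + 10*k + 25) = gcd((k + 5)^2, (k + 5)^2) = k^2 + 10*k + 25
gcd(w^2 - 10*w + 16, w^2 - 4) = w - 2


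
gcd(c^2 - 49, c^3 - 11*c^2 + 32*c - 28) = c - 7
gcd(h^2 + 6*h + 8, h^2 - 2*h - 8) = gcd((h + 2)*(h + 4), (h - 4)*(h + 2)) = h + 2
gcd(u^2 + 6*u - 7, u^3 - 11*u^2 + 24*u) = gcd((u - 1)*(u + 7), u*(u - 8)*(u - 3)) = 1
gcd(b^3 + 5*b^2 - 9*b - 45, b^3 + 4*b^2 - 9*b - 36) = b^2 - 9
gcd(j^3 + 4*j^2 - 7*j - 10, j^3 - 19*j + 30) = j^2 + 3*j - 10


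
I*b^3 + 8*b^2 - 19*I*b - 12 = (b - 4*I)*(b - 3*I)*(I*b + 1)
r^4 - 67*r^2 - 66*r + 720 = (r - 8)*(r - 3)*(r + 5)*(r + 6)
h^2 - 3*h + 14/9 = (h - 7/3)*(h - 2/3)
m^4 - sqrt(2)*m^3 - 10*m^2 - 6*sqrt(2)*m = m*(m - 3*sqrt(2))*(m + sqrt(2))^2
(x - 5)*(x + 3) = x^2 - 2*x - 15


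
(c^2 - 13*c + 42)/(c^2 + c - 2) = (c^2 - 13*c + 42)/(c^2 + c - 2)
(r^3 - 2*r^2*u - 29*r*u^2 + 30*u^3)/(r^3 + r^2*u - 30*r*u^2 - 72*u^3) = (r^2 + 4*r*u - 5*u^2)/(r^2 + 7*r*u + 12*u^2)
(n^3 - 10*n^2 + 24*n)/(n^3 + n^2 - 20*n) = (n - 6)/(n + 5)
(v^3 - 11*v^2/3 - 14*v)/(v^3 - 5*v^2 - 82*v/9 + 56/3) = 3*v/(3*v - 4)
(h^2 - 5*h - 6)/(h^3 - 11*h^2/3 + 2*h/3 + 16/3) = 3*(h - 6)/(3*h^2 - 14*h + 16)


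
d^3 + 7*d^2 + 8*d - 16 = (d - 1)*(d + 4)^2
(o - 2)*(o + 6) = o^2 + 4*o - 12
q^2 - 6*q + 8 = (q - 4)*(q - 2)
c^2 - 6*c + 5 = (c - 5)*(c - 1)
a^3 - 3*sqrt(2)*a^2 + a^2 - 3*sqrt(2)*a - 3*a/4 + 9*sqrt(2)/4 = (a - 1/2)*(a + 3/2)*(a - 3*sqrt(2))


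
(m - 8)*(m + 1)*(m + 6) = m^3 - m^2 - 50*m - 48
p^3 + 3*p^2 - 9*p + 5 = (p - 1)^2*(p + 5)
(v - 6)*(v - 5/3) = v^2 - 23*v/3 + 10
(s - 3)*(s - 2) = s^2 - 5*s + 6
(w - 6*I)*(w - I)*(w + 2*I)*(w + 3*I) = w^4 - 2*I*w^3 + 23*w^2 + 12*I*w + 36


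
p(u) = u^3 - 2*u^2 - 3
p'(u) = 3*u^2 - 4*u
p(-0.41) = -3.41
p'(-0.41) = 2.14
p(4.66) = 54.76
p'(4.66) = 46.51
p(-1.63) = -12.64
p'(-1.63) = 14.49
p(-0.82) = -4.90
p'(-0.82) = 5.30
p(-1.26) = -8.18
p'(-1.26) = 9.80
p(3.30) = 11.16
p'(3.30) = 19.47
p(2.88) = 4.30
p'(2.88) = 13.36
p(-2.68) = -36.61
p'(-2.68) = 32.27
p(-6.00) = -291.00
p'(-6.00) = 132.00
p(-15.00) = -3828.00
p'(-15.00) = 735.00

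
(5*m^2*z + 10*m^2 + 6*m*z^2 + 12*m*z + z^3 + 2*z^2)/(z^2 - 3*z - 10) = (5*m^2 + 6*m*z + z^2)/(z - 5)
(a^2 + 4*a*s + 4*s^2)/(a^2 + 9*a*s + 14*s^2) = (a + 2*s)/(a + 7*s)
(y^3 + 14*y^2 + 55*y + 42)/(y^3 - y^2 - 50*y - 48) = (y + 7)/(y - 8)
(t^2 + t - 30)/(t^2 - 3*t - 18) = (-t^2 - t + 30)/(-t^2 + 3*t + 18)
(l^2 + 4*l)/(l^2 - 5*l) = (l + 4)/(l - 5)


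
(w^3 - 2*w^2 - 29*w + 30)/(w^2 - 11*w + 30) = (w^2 + 4*w - 5)/(w - 5)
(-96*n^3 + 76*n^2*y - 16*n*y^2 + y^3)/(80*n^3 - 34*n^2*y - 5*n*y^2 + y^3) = (-6*n + y)/(5*n + y)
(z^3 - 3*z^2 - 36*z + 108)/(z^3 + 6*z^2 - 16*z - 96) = (z^2 - 9*z + 18)/(z^2 - 16)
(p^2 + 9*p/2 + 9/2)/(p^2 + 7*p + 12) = (p + 3/2)/(p + 4)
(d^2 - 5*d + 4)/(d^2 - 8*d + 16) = (d - 1)/(d - 4)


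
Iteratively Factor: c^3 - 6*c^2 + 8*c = (c - 4)*(c^2 - 2*c) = (c - 4)*(c - 2)*(c)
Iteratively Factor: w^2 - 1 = (w - 1)*(w + 1)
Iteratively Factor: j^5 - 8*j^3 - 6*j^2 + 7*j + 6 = (j + 2)*(j^4 - 2*j^3 - 4*j^2 + 2*j + 3) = (j + 1)*(j + 2)*(j^3 - 3*j^2 - j + 3) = (j + 1)^2*(j + 2)*(j^2 - 4*j + 3) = (j - 1)*(j + 1)^2*(j + 2)*(j - 3)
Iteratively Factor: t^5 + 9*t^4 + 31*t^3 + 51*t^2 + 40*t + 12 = (t + 2)*(t^4 + 7*t^3 + 17*t^2 + 17*t + 6) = (t + 2)*(t + 3)*(t^3 + 4*t^2 + 5*t + 2) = (t + 2)^2*(t + 3)*(t^2 + 2*t + 1) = (t + 1)*(t + 2)^2*(t + 3)*(t + 1)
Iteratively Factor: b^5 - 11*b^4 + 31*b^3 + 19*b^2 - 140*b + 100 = (b - 5)*(b^4 - 6*b^3 + b^2 + 24*b - 20) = (b - 5)^2*(b^3 - b^2 - 4*b + 4) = (b - 5)^2*(b - 1)*(b^2 - 4) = (b - 5)^2*(b - 2)*(b - 1)*(b + 2)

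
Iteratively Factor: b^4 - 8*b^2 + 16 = (b + 2)*(b^3 - 2*b^2 - 4*b + 8) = (b - 2)*(b + 2)*(b^2 - 4) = (b - 2)*(b + 2)^2*(b - 2)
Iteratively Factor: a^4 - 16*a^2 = (a)*(a^3 - 16*a) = a^2*(a^2 - 16) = a^2*(a - 4)*(a + 4)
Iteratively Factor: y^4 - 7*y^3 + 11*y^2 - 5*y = (y - 1)*(y^3 - 6*y^2 + 5*y) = y*(y - 1)*(y^2 - 6*y + 5) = y*(y - 5)*(y - 1)*(y - 1)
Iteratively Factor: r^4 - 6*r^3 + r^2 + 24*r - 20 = (r - 1)*(r^3 - 5*r^2 - 4*r + 20) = (r - 2)*(r - 1)*(r^2 - 3*r - 10) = (r - 2)*(r - 1)*(r + 2)*(r - 5)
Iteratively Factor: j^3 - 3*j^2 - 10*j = (j)*(j^2 - 3*j - 10) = j*(j + 2)*(j - 5)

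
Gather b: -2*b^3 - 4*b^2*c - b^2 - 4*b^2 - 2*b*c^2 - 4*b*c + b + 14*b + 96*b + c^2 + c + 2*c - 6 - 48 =-2*b^3 + b^2*(-4*c - 5) + b*(-2*c^2 - 4*c + 111) + c^2 + 3*c - 54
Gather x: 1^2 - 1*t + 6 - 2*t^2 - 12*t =-2*t^2 - 13*t + 7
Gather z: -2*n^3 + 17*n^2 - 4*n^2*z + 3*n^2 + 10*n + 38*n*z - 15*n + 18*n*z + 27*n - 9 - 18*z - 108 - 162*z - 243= -2*n^3 + 20*n^2 + 22*n + z*(-4*n^2 + 56*n - 180) - 360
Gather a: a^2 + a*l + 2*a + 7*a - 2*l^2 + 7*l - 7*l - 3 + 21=a^2 + a*(l + 9) - 2*l^2 + 18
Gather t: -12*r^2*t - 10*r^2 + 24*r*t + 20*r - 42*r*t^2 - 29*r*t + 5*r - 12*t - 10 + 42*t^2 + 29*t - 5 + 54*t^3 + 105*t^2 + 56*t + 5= -10*r^2 + 25*r + 54*t^3 + t^2*(147 - 42*r) + t*(-12*r^2 - 5*r + 73) - 10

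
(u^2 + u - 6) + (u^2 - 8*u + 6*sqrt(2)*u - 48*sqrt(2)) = 2*u^2 - 7*u + 6*sqrt(2)*u - 48*sqrt(2) - 6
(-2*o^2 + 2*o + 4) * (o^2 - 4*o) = -2*o^4 + 10*o^3 - 4*o^2 - 16*o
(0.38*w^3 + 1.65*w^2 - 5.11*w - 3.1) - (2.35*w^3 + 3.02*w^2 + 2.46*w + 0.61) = -1.97*w^3 - 1.37*w^2 - 7.57*w - 3.71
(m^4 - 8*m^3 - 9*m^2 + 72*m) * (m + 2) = m^5 - 6*m^4 - 25*m^3 + 54*m^2 + 144*m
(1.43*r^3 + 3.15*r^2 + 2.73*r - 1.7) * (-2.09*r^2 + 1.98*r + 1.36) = -2.9887*r^5 - 3.7521*r^4 + 2.4761*r^3 + 13.2424*r^2 + 0.3468*r - 2.312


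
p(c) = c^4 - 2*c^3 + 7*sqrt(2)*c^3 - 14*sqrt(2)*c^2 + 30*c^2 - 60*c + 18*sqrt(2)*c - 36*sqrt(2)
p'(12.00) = 10534.86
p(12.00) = 35389.83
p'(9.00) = 4984.65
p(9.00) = 12784.20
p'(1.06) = 18.47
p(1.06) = -65.40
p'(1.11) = 22.77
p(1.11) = -64.37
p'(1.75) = 95.17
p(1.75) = -28.41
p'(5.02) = 1171.11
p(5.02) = 1667.14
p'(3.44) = 478.91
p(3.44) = 412.57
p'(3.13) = 384.14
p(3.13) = 279.12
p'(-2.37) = -3.03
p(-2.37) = 14.65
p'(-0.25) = -38.23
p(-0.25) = -41.76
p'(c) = 4*c^3 - 6*c^2 + 21*sqrt(2)*c^2 - 28*sqrt(2)*c + 60*c - 60 + 18*sqrt(2)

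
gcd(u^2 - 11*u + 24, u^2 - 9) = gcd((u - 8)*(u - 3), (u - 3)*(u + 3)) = u - 3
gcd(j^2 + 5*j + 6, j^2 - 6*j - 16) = j + 2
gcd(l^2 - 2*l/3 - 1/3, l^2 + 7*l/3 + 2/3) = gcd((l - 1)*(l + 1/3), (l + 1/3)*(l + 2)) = l + 1/3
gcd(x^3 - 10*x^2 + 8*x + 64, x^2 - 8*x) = x - 8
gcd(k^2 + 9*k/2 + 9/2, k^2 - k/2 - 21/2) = k + 3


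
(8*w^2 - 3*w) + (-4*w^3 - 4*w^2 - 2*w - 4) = -4*w^3 + 4*w^2 - 5*w - 4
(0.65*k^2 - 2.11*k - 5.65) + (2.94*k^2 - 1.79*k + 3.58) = 3.59*k^2 - 3.9*k - 2.07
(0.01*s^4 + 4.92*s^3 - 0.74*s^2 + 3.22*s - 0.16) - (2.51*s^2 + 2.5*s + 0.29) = 0.01*s^4 + 4.92*s^3 - 3.25*s^2 + 0.72*s - 0.45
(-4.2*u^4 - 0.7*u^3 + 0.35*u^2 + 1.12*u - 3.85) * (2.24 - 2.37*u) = 9.954*u^5 - 7.749*u^4 - 2.3975*u^3 - 1.8704*u^2 + 11.6333*u - 8.624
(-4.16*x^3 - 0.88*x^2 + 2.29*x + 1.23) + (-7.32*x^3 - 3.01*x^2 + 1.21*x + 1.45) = -11.48*x^3 - 3.89*x^2 + 3.5*x + 2.68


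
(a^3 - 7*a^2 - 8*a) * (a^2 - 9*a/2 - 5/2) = a^5 - 23*a^4/2 + 21*a^3 + 107*a^2/2 + 20*a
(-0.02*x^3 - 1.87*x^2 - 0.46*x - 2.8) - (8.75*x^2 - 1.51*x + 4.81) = -0.02*x^3 - 10.62*x^2 + 1.05*x - 7.61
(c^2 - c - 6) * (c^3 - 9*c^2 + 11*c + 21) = c^5 - 10*c^4 + 14*c^3 + 64*c^2 - 87*c - 126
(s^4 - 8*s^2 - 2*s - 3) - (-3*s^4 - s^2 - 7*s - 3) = 4*s^4 - 7*s^2 + 5*s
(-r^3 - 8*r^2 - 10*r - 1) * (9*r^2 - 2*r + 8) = -9*r^5 - 70*r^4 - 82*r^3 - 53*r^2 - 78*r - 8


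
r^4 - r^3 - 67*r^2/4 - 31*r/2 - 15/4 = (r - 5)*(r + 1/2)^2*(r + 3)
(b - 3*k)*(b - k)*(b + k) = b^3 - 3*b^2*k - b*k^2 + 3*k^3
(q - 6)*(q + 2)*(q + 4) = q^3 - 28*q - 48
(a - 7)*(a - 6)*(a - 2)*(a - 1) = a^4 - 16*a^3 + 83*a^2 - 152*a + 84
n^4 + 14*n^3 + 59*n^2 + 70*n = n*(n + 2)*(n + 5)*(n + 7)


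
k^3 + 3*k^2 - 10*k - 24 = (k - 3)*(k + 2)*(k + 4)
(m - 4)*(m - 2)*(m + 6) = m^3 - 28*m + 48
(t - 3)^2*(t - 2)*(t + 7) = t^4 - t^3 - 35*t^2 + 129*t - 126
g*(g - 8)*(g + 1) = g^3 - 7*g^2 - 8*g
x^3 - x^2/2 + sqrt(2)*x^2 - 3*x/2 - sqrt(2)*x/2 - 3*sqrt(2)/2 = (x - 3/2)*(x + 1)*(x + sqrt(2))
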